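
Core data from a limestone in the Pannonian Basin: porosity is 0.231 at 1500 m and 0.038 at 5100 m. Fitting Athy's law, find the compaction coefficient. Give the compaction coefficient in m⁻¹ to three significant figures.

0.000501 m⁻¹

Working in km (1 km = 1000 m; β in km⁻¹ = β in m⁻¹ × 1000):
Athy: φ(Z) = φ₀ e^(−βZ) ⇒ φ₁/φ₂ = e^{β(Z₂−Z₁)} ⇒ β = ln(φ₁/φ₂)/(Z₂−Z₁)
β = ln(0.231/0.038) / (5.1 − 1.5) = ln(6.079) / 3.6 = 1.8048 / 3.6 = 0.5013 km⁻¹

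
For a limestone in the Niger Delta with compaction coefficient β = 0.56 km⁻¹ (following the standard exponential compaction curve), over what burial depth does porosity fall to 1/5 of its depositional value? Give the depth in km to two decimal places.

n/n₀ = 1/5 ⇒ exp(−β·z) = 1/5 ⇒ z = ln(5) / β
z = 1.6094 / 0.56 = 2.874 km

2.87 km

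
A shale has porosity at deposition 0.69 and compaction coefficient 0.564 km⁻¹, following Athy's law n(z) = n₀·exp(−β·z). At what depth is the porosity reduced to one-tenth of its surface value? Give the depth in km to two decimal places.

n/n₀ = 1/10 ⇒ exp(−β·z) = 1/10 ⇒ z = ln(10) / β
z = 2.3026 / 0.564 = 4.083 km

4.08 km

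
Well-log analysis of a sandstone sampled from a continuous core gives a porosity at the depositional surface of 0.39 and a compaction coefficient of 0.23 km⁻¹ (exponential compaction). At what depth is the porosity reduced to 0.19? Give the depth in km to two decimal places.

3.13 km

Invert Athy's law: z = ln(φ₀/φ) / k
z = ln(0.39/0.19) / 0.23 = ln(2.053) / 0.23 = 0.7191 / 0.23 = 3.127 km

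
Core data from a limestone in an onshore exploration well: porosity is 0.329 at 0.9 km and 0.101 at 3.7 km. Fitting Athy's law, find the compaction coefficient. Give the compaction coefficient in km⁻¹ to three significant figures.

0.422 km⁻¹

Athy: φ(z) = φ₀ e^(−βz) ⇒ φ₁/φ₂ = e^{β(z₂−z₁)} ⇒ β = ln(φ₁/φ₂)/(z₂−z₁)
β = ln(0.329/0.101) / (3.7 − 0.9) = ln(3.257) / 2.8 = 1.1809 / 2.8 = 0.4218 km⁻¹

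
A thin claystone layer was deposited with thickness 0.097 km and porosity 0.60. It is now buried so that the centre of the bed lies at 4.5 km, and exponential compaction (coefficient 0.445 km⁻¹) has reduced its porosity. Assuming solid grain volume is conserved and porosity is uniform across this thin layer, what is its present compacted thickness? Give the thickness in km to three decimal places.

0.042 km

Porosity at 4.5 km: phi = 0.6·exp(−0.445×4.5) = 0.0810
Solid-volume conservation: h(1−phi) = h₀(1−phi₀) ⇒ h = h₀·(1−phi₀)/(1−phi)
h = 0.097 × (1 − 0.6)/(1 − 0.0810) = 0.097 × 0.4353 = 0.0422 km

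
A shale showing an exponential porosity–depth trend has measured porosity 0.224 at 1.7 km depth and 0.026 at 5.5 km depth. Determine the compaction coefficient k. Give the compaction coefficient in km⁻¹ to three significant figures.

Athy: phi(Z) = phi₀ e^(−kZ) ⇒ phi₁/phi₂ = e^{k(Z₂−Z₁)} ⇒ k = ln(phi₁/phi₂)/(Z₂−Z₁)
k = ln(0.224/0.026) / (5.5 − 1.7) = ln(8.615) / 3.8 = 2.1535 / 3.8 = 0.5667 km⁻¹

0.567 km⁻¹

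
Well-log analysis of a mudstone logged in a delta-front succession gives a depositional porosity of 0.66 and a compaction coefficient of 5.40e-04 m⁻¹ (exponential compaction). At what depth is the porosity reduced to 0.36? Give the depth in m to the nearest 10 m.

Working in km (1 km = 1000 m; k in km⁻¹ = k in m⁻¹ × 1000):
Invert Athy's law: Z = ln(φ₀/φ) / k
Z = ln(0.66/0.36) / 0.54 = ln(1.833) / 0.54 = 0.6061 / 0.54 = 1.122 km

1120 m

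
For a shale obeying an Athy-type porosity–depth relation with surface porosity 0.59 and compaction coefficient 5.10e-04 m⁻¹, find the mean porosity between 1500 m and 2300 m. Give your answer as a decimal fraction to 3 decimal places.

Working in km (1 km = 1000 m; k in km⁻¹ = k in m⁻¹ × 1000):
⟨φ⟩ = (1/(Z₂−Z₁)) ∫ φ₀ e^(−kZ) dZ = φ₀·(e^(−k·Z₁) − e^(−k·Z₂)) / (k·(Z₂−Z₁))
e^(−0.51×1.5) = 0.4653; e^(−0.51×2.3) = 0.3094
⟨φ⟩ = 0.59 × (0.4653 − 0.3094) / (0.51 × 0.8) = 0.59 × 0.3821 = 0.2254

0.225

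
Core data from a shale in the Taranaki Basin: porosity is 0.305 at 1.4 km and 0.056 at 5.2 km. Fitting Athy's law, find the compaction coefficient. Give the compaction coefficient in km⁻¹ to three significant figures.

Athy: φ(z) = φ₀ e^(−kz) ⇒ φ₁/φ₂ = e^{k(z₂−z₁)} ⇒ k = ln(φ₁/φ₂)/(z₂−z₁)
k = ln(0.305/0.056) / (5.2 − 1.4) = ln(5.446) / 3.8 = 1.6950 / 3.8 = 0.446 km⁻¹

0.446 km⁻¹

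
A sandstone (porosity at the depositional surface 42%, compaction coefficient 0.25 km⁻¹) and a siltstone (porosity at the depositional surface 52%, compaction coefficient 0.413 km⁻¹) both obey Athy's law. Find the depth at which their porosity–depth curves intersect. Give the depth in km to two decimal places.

Set n₀ₐ e^(−cₐZ) = n₀ᵦ e^(−cᵦZ) ⇒ ln(n₀ₐ/n₀ᵦ) = (cₐ − cᵦ)·Z
Z = ln(0.42/0.52) / (0.25 − 0.413) = -0.2136 / -0.163 = 1.310 km

1.31 km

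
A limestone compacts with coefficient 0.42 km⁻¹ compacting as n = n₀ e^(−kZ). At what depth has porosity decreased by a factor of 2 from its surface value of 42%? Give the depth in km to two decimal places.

n/n₀ = 1/2 ⇒ exp(−k·Z) = 1/2 ⇒ Z = ln(2) / k
Z = 0.6931 / 0.42 = 1.650 km

1.65 km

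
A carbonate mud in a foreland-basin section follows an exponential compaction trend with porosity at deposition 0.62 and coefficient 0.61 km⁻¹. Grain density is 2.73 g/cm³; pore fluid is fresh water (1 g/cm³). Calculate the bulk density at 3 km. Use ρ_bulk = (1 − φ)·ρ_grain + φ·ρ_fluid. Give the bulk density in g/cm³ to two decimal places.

2.56 g/cm³

Porosity at depth: n = 0.62·exp(−0.61×3) = 0.62×0.1604 = 0.0995
Bulk density: ρ_b = (1−n)ρ_g + n·ρ_f = 0.9005×2.73 + 0.0995×1
       = 2.458 + 0.099 = 2.558 g/cm³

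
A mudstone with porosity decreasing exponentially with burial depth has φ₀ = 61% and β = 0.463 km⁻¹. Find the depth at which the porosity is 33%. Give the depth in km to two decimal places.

1.33 km

Invert Athy's law: z = ln(φ₀/φ) / β
z = ln(0.61/0.33) / 0.463 = ln(1.848) / 0.463 = 0.6144 / 0.463 = 1.327 km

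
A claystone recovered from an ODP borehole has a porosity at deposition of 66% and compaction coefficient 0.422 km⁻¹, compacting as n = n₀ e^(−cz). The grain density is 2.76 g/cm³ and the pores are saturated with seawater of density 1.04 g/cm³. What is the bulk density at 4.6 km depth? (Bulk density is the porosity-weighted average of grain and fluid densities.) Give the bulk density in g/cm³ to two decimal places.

Porosity at depth: n = 0.66·exp(−0.422×4.6) = 0.66×0.1435 = 0.0947
Bulk density: ρ_b = (1−n)ρ_g + n·ρ_f = 0.9053×2.76 + 0.0947×1.04
       = 2.499 + 0.099 = 2.597 g/cm³

2.60 g/cm³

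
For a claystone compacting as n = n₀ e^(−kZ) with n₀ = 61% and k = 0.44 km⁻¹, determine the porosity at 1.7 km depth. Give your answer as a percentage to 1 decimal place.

28.9%

n = n₀·exp(−k·Z) = 0.61 × exp(−0.44 × 1.7) = 0.61 × exp(−0.748)
  = 0.61 × 0.4733 = 0.2887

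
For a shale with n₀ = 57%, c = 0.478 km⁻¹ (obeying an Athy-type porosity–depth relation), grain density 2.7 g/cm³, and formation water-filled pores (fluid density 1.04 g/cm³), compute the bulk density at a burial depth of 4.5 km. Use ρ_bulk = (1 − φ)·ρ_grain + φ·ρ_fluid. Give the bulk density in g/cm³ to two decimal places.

2.59 g/cm³

Porosity at depth: n = 0.57·exp(−0.478×4.5) = 0.57×0.1164 = 0.0663
Bulk density: ρ_b = (1−n)ρ_g + n·ρ_f = 0.9337×2.7 + 0.0663×1.04
       = 2.521 + 0.069 = 2.590 g/cm³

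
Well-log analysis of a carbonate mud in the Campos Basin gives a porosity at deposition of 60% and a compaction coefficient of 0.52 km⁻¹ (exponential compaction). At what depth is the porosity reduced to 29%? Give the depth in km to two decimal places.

Invert Athy's law: d = ln(n₀/n) / β
d = ln(0.6/0.29) / 0.52 = ln(2.069) / 0.52 = 0.7270 / 0.52 = 1.398 km

1.40 km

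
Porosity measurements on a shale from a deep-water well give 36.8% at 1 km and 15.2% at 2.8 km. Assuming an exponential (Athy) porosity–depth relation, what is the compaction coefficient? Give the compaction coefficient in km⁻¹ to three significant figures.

Athy: n(Z) = n₀ e^(−cZ) ⇒ n₁/n₂ = e^{c(Z₂−Z₁)} ⇒ c = ln(n₁/n₂)/(Z₂−Z₁)
c = ln(0.368/0.152) / (2.8 − 1) = ln(2.421) / 1.8 = 0.8842 / 1.8 = 0.4912 km⁻¹

0.491 km⁻¹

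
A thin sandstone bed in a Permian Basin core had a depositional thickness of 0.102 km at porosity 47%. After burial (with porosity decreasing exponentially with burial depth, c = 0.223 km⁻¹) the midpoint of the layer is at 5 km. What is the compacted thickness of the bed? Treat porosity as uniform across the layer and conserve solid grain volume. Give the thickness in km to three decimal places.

0.064 km

Porosity at 5 km: n = 0.47·exp(−0.223×5) = 0.1541
Solid-volume conservation: h(1−n) = h₀(1−n₀) ⇒ h = h₀·(1−n₀)/(1−n)
h = 0.102 × (1 − 0.47)/(1 − 0.1541) = 0.102 × 0.6266 = 0.0639 km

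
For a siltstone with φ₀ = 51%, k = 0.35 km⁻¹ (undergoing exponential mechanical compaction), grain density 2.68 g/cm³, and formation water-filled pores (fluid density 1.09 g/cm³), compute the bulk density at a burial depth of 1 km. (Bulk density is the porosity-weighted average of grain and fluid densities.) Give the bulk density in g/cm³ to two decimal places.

2.11 g/cm³

Porosity at depth: φ = 0.51·exp(−0.35×1) = 0.51×0.7047 = 0.3594
Bulk density: ρ_b = (1−φ)ρ_g + φ·ρ_f = 0.6406×2.68 + 0.3594×1.09
       = 1.717 + 0.392 = 2.109 g/cm³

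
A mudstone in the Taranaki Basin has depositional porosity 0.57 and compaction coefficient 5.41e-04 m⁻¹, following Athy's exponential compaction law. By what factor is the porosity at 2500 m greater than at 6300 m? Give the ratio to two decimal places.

Working in km (1 km = 1000 m; β in km⁻¹ = β in m⁻¹ × 1000):
phi(z₁)/phi(z₂) = e^(−β·z₁)/e^(−β·z₂) = e^{β(z₂−z₁)}
= exp(0.541 × 3.8) = exp(2.056) = 7.8131

7.81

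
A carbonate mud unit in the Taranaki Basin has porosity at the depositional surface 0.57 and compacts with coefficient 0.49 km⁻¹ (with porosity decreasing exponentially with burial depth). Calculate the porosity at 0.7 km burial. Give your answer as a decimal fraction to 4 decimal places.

n = n₀·exp(−k·z) = 0.57 × exp(−0.49 × 0.7) = 0.57 × exp(−0.343)
  = 0.57 × 0.7096 = 0.4045

0.4045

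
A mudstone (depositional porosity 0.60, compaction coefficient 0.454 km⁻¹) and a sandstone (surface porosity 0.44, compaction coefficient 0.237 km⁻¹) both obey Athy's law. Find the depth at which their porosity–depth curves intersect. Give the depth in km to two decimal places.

1.43 km

Set n₀ₐ e^(−βₐd) = n₀ᵦ e^(−βᵦd) ⇒ ln(n₀ₐ/n₀ᵦ) = (βₐ − βᵦ)·d
d = ln(0.6/0.44) / (0.454 − 0.237) = 0.3102 / 0.217 = 1.429 km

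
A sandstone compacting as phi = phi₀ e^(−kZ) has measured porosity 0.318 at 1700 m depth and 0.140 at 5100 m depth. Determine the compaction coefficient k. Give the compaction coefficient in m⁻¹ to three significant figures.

0.000241 m⁻¹

Working in km (1 km = 1000 m; k in km⁻¹ = k in m⁻¹ × 1000):
Athy: phi(Z) = phi₀ e^(−kZ) ⇒ phi₁/phi₂ = e^{k(Z₂−Z₁)} ⇒ k = ln(phi₁/phi₂)/(Z₂−Z₁)
k = ln(0.318/0.14) / (5.1 − 1.7) = ln(2.271) / 3.4 = 0.8204 / 3.4 = 0.2413 km⁻¹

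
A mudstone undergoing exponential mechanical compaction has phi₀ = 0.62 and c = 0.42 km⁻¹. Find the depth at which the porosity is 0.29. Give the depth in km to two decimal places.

Invert Athy's law: z = ln(phi₀/phi) / c
z = ln(0.62/0.29) / 0.42 = ln(2.138) / 0.42 = 0.7598 / 0.42 = 1.809 km

1.81 km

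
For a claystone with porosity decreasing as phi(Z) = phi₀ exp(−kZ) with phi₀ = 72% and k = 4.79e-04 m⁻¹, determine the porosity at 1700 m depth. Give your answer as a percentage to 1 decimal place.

31.9%

Working in km (1 km = 1000 m; k in km⁻¹ = k in m⁻¹ × 1000):
phi = phi₀·exp(−k·Z) = 0.72 × exp(−0.479 × 1.7) = 0.72 × exp(−0.8143)
  = 0.72 × 0.4429 = 0.3189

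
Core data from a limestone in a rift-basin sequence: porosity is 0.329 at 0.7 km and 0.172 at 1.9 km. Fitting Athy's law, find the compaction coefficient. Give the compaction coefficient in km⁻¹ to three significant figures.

Athy: phi(Z) = phi₀ e^(−βZ) ⇒ phi₁/phi₂ = e^{β(Z₂−Z₁)} ⇒ β = ln(phi₁/phi₂)/(Z₂−Z₁)
β = ln(0.329/0.172) / (1.9 − 0.7) = ln(1.913) / 1.2 = 0.6486 / 1.2 = 0.5405 km⁻¹

0.540 km⁻¹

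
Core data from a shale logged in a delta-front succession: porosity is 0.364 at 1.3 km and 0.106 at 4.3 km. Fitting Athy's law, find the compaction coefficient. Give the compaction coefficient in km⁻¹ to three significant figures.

Athy: phi(d) = phi₀ e^(−kd) ⇒ phi₁/phi₂ = e^{k(d₂−d₁)} ⇒ k = ln(phi₁/phi₂)/(d₂−d₁)
k = ln(0.364/0.106) / (4.3 − 1.3) = ln(3.434) / 3 = 1.2337 / 3 = 0.4112 km⁻¹

0.411 km⁻¹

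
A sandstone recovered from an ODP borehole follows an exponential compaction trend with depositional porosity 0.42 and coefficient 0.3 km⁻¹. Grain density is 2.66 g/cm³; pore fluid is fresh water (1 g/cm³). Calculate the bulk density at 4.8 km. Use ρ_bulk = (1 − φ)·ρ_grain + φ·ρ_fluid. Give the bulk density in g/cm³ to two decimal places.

2.49 g/cm³

Porosity at depth: phi = 0.42·exp(−0.3×4.8) = 0.42×0.2369 = 0.0995
Bulk density: ρ_b = (1−phi)ρ_g + phi·ρ_f = 0.9005×2.66 + 0.0995×1
       = 2.395 + 0.100 = 2.495 g/cm³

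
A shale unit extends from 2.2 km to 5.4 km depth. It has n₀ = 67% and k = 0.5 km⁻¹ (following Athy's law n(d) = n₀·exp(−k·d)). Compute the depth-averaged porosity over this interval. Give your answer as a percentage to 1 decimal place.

⟨n⟩ = (1/(d₂−d₁)) ∫ n₀ e^(−kd) dd = n₀·(e^(−k·d₁) − e^(−k·d₂)) / (k·(d₂−d₁))
e^(−0.5×2.2) = 0.3329; e^(−0.5×5.4) = 0.0672
⟨n⟩ = 0.67 × (0.3329 − 0.0672) / (0.5 × 3.2) = 0.67 × 0.1660 = 0.1112

11.1%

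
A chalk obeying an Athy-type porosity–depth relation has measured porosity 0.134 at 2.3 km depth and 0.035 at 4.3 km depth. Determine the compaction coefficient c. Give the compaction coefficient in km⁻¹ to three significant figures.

0.671 km⁻¹

Athy: phi(z) = phi₀ e^(−cz) ⇒ phi₁/phi₂ = e^{c(z₂−z₁)} ⇒ c = ln(phi₁/phi₂)/(z₂−z₁)
c = ln(0.134/0.035) / (4.3 − 2.3) = ln(3.829) / 2 = 1.3425 / 2 = 0.6712 km⁻¹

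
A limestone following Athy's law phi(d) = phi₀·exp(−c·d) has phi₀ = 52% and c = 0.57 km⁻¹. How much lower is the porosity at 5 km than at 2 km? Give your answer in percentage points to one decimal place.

13.6 percentage points

phi(2) = 0.52·e^(−0.57×2) = 0.1663
phi(5) = 0.52·e^(−0.57×5) = 0.0301
Δphi = 0.1663 − 0.0301 = 0.1362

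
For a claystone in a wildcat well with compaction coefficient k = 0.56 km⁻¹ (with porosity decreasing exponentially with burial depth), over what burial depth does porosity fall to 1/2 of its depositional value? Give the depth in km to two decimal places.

phi/phi₀ = 1/2 ⇒ exp(−k·Z) = 1/2 ⇒ Z = ln(2) / k
Z = 0.6931 / 0.56 = 1.238 km

1.24 km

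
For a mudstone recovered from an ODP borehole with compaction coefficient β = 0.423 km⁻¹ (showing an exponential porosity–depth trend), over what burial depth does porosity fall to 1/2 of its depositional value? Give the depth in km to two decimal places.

1.64 km

phi/phi₀ = 1/2 ⇒ exp(−β·Z) = 1/2 ⇒ Z = ln(2) / β
Z = 0.6931 / 0.423 = 1.639 km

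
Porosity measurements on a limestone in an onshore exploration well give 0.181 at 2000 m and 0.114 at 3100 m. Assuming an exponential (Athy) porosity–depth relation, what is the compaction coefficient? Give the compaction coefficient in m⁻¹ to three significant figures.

0.000420 m⁻¹

Working in km (1 km = 1000 m; β in km⁻¹ = β in m⁻¹ × 1000):
Athy: phi(d) = phi₀ e^(−βd) ⇒ phi₁/phi₂ = e^{β(d₂−d₁)} ⇒ β = ln(phi₁/phi₂)/(d₂−d₁)
β = ln(0.181/0.114) / (3.1 − 2) = ln(1.588) / 1.1 = 0.4623 / 1.1 = 0.4203 km⁻¹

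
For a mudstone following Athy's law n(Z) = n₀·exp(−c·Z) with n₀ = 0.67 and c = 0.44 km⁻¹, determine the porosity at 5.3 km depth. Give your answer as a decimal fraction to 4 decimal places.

n = n₀·exp(−c·Z) = 0.67 × exp(−0.44 × 5.3) = 0.67 × exp(−2.332)
  = 0.67 × 0.0971 = 0.0651

0.0651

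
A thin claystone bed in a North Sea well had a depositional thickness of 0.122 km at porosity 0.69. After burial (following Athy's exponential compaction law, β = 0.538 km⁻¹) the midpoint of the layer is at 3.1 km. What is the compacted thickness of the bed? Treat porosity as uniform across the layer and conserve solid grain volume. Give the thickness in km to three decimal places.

Porosity at 3.1 km: φ = 0.69·exp(−0.538×3.1) = 0.1302
Solid-volume conservation: h(1−φ) = h₀(1−φ₀) ⇒ h = h₀·(1−φ₀)/(1−φ)
h = 0.122 × (1 − 0.69)/(1 − 0.1302) = 0.122 × 0.3564 = 0.0435 km

0.043 km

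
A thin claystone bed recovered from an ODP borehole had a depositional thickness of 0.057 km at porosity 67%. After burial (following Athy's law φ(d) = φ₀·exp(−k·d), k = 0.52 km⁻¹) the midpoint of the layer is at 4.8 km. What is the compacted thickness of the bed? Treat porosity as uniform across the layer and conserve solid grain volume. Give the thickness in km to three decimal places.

0.020 km

Porosity at 4.8 km: φ = 0.67·exp(−0.52×4.8) = 0.0552
Solid-volume conservation: h(1−φ) = h₀(1−φ₀) ⇒ h = h₀·(1−φ₀)/(1−φ)
h = 0.057 × (1 − 0.67)/(1 − 0.0552) = 0.057 × 0.3493 = 0.0199 km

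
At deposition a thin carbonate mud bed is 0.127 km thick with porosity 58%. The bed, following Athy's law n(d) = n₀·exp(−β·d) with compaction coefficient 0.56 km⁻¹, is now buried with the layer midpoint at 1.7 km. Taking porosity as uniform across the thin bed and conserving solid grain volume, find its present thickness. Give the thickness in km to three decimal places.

Porosity at 1.7 km: n = 0.58·exp(−0.56×1.7) = 0.2239
Solid-volume conservation: h(1−n) = h₀(1−n₀) ⇒ h = h₀·(1−n₀)/(1−n)
h = 0.127 × (1 − 0.58)/(1 − 0.2239) = 0.127 × 0.5411 = 0.0687 km

0.069 km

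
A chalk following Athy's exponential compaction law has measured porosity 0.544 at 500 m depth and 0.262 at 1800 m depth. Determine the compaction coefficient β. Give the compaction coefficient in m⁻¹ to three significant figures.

Working in km (1 km = 1000 m; β in km⁻¹ = β in m⁻¹ × 1000):
Athy: phi(Z) = phi₀ e^(−βZ) ⇒ phi₁/phi₂ = e^{β(Z₂−Z₁)} ⇒ β = ln(phi₁/phi₂)/(Z₂−Z₁)
β = ln(0.544/0.262) / (1.8 − 0.5) = ln(2.076) / 1.3 = 0.7306 / 1.3 = 0.562 km⁻¹

0.000562 m⁻¹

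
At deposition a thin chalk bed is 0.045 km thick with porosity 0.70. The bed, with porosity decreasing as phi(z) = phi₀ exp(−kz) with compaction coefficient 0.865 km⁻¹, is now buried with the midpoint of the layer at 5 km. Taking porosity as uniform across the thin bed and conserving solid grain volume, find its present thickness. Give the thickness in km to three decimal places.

0.014 km

Porosity at 5 km: phi = 0.7·exp(−0.865×5) = 0.0093
Solid-volume conservation: h(1−phi) = h₀(1−phi₀) ⇒ h = h₀·(1−phi₀)/(1−phi)
h = 0.045 × (1 − 0.7)/(1 − 0.0093) = 0.045 × 0.3028 = 0.0136 km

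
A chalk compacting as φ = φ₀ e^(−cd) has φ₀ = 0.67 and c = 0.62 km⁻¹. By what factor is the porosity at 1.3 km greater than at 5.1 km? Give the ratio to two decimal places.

φ(d₁)/φ(d₂) = e^(−c·d₁)/e^(−c·d₂) = e^{c(d₂−d₁)}
= exp(0.62 × 3.8) = exp(2.356) = 10.5487

10.55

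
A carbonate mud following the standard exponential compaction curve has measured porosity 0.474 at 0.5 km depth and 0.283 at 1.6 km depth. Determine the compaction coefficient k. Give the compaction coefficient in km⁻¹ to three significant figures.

Athy: n(z) = n₀ e^(−kz) ⇒ n₁/n₂ = e^{k(z₂−z₁)} ⇒ k = ln(n₁/n₂)/(z₂−z₁)
k = ln(0.474/0.283) / (1.6 − 0.5) = ln(1.675) / 1.1 = 0.5158 / 1.1 = 0.4689 km⁻¹

0.469 km⁻¹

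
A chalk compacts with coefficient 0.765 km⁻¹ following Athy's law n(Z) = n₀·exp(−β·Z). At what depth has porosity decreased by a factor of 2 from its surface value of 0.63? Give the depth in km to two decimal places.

n/n₀ = 1/2 ⇒ exp(−β·Z) = 1/2 ⇒ Z = ln(2) / β
Z = 0.6931 / 0.765 = 0.906 km

0.91 km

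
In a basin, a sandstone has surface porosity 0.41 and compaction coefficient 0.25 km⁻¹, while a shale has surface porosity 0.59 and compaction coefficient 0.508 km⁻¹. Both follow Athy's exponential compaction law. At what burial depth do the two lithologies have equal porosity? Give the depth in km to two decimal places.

Set phi₀ₐ e^(−cₐd) = phi₀ᵦ e^(−cᵦd) ⇒ ln(phi₀ₐ/phi₀ᵦ) = (cₐ − cᵦ)·d
d = ln(0.41/0.59) / (0.25 − 0.508) = -0.3640 / -0.258 = 1.411 km

1.41 km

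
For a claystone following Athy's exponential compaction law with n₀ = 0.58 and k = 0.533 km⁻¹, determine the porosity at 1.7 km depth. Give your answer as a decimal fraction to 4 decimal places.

0.2344

n = n₀·exp(−k·d) = 0.58 × exp(−0.533 × 1.7) = 0.58 × exp(−0.9061)
  = 0.58 × 0.4041 = 0.2344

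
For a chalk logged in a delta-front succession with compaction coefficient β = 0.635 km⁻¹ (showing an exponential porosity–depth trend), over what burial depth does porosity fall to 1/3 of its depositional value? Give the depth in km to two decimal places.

1.73 km

n/n₀ = 1/3 ⇒ exp(−β·Z) = 1/3 ⇒ Z = ln(3) / β
Z = 1.0986 / 0.635 = 1.730 km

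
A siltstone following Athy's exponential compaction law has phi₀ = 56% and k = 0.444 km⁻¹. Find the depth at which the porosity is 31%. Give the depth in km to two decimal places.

Invert Athy's law: z = ln(phi₀/phi) / k
z = ln(0.56/0.31) / 0.444 = ln(1.806) / 0.444 = 0.5914 / 0.444 = 1.332 km

1.33 km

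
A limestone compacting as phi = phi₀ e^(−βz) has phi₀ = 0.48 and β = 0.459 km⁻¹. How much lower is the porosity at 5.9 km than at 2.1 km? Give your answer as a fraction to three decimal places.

0.151

phi(2.1) = 0.48·e^(−0.459×2.1) = 0.1831
phi(5.9) = 0.48·e^(−0.459×5.9) = 0.0320
Δphi = 0.1831 − 0.0320 = 0.1511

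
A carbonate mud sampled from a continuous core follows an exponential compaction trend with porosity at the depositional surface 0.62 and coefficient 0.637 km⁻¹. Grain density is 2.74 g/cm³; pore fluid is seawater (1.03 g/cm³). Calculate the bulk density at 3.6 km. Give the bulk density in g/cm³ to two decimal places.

2.63 g/cm³

Porosity at depth: n = 0.62·exp(−0.637×3.6) = 0.62×0.1009 = 0.0626
Bulk density: ρ_b = (1−n)ρ_g + n·ρ_f = 0.9374×2.74 + 0.0626×1.03
       = 2.569 + 0.064 = 2.633 g/cm³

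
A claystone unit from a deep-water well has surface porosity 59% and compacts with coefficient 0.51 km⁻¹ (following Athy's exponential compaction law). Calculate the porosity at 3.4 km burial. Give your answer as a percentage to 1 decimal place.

10.4%

phi = phi₀·exp(−β·z) = 0.59 × exp(−0.51 × 3.4) = 0.59 × exp(−1.734)
  = 0.59 × 0.1766 = 0.1042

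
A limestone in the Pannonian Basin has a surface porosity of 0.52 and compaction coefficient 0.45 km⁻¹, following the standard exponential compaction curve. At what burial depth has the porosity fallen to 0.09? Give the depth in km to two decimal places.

3.90 km

Invert Athy's law: Z = ln(phi₀/phi) / c
Z = ln(0.52/0.09) / 0.45 = ln(5.778) / 0.45 = 1.7540 / 0.45 = 3.898 km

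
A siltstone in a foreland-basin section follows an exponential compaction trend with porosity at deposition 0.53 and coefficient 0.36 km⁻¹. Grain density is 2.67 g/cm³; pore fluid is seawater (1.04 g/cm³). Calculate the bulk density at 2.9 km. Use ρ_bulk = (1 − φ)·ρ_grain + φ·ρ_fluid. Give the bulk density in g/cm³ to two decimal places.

Porosity at depth: phi = 0.53·exp(−0.36×2.9) = 0.53×0.3520 = 0.1866
Bulk density: ρ_b = (1−phi)ρ_g + phi·ρ_f = 0.8134×2.67 + 0.1866×1.04
       = 2.172 + 0.194 = 2.366 g/cm³

2.37 g/cm³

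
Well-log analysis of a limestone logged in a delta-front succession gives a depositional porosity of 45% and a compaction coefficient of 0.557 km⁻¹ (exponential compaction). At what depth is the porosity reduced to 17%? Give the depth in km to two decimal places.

Invert Athy's law: z = ln(n₀/n) / c
z = ln(0.45/0.17) / 0.557 = ln(2.647) / 0.557 = 0.9734 / 0.557 = 1.748 km

1.75 km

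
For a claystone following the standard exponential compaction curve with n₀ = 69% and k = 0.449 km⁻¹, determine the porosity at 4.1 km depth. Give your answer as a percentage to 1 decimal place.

10.9%

n = n₀·exp(−k·Z) = 0.69 × exp(−0.449 × 4.1) = 0.69 × exp(−1.841)
  = 0.69 × 0.1587 = 0.1095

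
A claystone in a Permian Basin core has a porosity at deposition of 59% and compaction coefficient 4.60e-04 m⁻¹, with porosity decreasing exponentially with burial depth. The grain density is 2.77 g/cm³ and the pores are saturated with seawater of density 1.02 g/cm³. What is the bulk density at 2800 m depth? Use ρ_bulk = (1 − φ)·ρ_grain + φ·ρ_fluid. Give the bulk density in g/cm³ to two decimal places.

2.49 g/cm³

Working in km (1 km = 1000 m; c in km⁻¹ = c in m⁻¹ × 1000):
Porosity at depth: φ = 0.59·exp(−0.46×2.8) = 0.59×0.2758 = 0.1627
Bulk density: ρ_b = (1−φ)ρ_g + φ·ρ_f = 0.8373×2.77 + 0.1627×1.02
       = 2.319 + 0.166 = 2.485 g/cm³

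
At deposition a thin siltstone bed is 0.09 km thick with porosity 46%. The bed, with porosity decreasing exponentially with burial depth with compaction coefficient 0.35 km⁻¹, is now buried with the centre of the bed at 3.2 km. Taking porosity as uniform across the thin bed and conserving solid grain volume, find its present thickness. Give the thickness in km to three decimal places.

Porosity at 3.2 km: n = 0.46·exp(−0.35×3.2) = 0.1501
Solid-volume conservation: h(1−n) = h₀(1−n₀) ⇒ h = h₀·(1−n₀)/(1−n)
h = 0.09 × (1 − 0.46)/(1 − 0.1501) = 0.09 × 0.6354 = 0.0572 km

0.057 km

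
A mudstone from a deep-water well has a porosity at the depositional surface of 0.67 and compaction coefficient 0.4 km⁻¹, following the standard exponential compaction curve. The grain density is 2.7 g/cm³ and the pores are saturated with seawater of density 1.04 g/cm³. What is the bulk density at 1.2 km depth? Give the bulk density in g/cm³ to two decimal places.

Porosity at depth: n = 0.67·exp(−0.4×1.2) = 0.67×0.6188 = 0.4146
Bulk density: ρ_b = (1−n)ρ_g + n·ρ_f = 0.5854×2.7 + 0.4146×1.04
       = 1.581 + 0.431 = 2.012 g/cm³

2.01 g/cm³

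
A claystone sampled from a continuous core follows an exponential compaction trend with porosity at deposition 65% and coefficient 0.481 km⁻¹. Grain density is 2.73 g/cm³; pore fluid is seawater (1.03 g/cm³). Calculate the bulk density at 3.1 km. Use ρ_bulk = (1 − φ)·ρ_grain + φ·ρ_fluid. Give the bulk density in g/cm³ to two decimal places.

2.48 g/cm³

Porosity at depth: phi = 0.65·exp(−0.481×3.1) = 0.65×0.2251 = 0.1463
Bulk density: ρ_b = (1−phi)ρ_g + phi·ρ_f = 0.8537×2.73 + 0.1463×1.03
       = 2.331 + 0.151 = 2.481 g/cm³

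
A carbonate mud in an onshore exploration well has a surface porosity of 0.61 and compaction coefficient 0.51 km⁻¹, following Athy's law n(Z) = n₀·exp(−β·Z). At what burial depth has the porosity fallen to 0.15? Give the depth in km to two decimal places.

Invert Athy's law: Z = ln(n₀/n) / β
Z = ln(0.61/0.15) / 0.51 = ln(4.067) / 0.51 = 1.4028 / 0.51 = 2.751 km

2.75 km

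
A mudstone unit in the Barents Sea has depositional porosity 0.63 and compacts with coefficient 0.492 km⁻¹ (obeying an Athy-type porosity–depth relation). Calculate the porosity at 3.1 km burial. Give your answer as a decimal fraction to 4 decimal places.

φ = φ₀·exp(−k·Z) = 0.63 × exp(−0.492 × 3.1) = 0.63 × exp(−1.525)
  = 0.63 × 0.2176 = 0.1371

0.1371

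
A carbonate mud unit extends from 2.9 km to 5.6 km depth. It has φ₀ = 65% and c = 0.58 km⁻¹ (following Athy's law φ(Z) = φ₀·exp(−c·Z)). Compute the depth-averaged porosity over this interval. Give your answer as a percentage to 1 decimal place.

⟨φ⟩ = (1/(Z₂−Z₁)) ∫ φ₀ e^(−cZ) dZ = φ₀·(e^(−c·Z₁) − e^(−c·Z₂)) / (c·(Z₂−Z₁))
e^(−0.58×2.9) = 0.1860; e^(−0.58×5.6) = 0.0389
⟨φ⟩ = 0.65 × (0.1860 − 0.0389) / (0.58 × 2.7) = 0.65 × 0.0940 = 0.0611

6.1%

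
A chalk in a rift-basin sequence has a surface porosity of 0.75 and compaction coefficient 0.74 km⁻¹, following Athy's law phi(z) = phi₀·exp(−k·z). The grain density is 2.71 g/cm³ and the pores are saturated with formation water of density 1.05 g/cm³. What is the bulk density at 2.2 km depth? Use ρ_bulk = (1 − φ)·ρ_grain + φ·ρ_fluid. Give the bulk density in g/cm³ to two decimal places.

Porosity at depth: phi = 0.75·exp(−0.74×2.2) = 0.75×0.1963 = 0.1472
Bulk density: ρ_b = (1−phi)ρ_g + phi·ρ_f = 0.8528×2.71 + 0.1472×1.05
       = 2.311 + 0.155 = 2.466 g/cm³

2.47 g/cm³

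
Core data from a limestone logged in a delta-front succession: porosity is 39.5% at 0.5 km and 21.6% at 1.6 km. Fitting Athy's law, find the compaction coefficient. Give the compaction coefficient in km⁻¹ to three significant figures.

0.549 km⁻¹

Athy: phi(d) = phi₀ e^(−kd) ⇒ phi₁/phi₂ = e^{k(d₂−d₁)} ⇒ k = ln(phi₁/phi₂)/(d₂−d₁)
k = ln(0.395/0.216) / (1.6 − 0.5) = ln(1.829) / 1.1 = 0.6036 / 1.1 = 0.5487 km⁻¹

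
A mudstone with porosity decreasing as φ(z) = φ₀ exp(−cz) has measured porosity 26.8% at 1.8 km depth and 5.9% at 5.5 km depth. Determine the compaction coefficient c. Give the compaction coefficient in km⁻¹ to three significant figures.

Athy: φ(z) = φ₀ e^(−cz) ⇒ φ₁/φ₂ = e^{c(z₂−z₁)} ⇒ c = ln(φ₁/φ₂)/(z₂−z₁)
c = ln(0.268/0.059) / (5.5 − 1.8) = ln(4.542) / 3.7 = 1.5134 / 3.7 = 0.409 km⁻¹

0.409 km⁻¹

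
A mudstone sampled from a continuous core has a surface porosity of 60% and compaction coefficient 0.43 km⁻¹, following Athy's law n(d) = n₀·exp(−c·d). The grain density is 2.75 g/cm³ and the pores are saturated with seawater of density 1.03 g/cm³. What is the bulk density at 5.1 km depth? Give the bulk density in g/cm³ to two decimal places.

2.63 g/cm³

Porosity at depth: n = 0.6·exp(−0.43×5.1) = 0.6×0.1116 = 0.0669
Bulk density: ρ_b = (1−n)ρ_g + n·ρ_f = 0.9331×2.75 + 0.0669×1.03
       = 2.566 + 0.069 = 2.635 g/cm³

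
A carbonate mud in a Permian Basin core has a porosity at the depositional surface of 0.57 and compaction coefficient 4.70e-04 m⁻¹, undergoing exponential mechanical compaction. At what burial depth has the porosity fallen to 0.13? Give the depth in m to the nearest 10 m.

Working in km (1 km = 1000 m; c in km⁻¹ = c in m⁻¹ × 1000):
Invert Athy's law: Z = ln(φ₀/φ) / c
Z = ln(0.57/0.13) / 0.47 = ln(4.385) / 0.47 = 1.4781 / 0.47 = 3.145 km

3140 m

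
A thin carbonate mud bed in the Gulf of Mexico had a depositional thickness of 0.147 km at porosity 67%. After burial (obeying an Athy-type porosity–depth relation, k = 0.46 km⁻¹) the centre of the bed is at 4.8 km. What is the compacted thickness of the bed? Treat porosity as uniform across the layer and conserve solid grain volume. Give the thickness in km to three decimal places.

0.052 km

Porosity at 4.8 km: n = 0.67·exp(−0.46×4.8) = 0.0736
Solid-volume conservation: h(1−n) = h₀(1−n₀) ⇒ h = h₀·(1−n₀)/(1−n)
h = 0.147 × (1 − 0.67)/(1 − 0.0736) = 0.147 × 0.3562 = 0.0524 km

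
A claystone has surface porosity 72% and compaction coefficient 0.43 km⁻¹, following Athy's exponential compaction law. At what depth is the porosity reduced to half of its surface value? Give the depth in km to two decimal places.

phi/phi₀ = 1/2 ⇒ exp(−c·z) = 1/2 ⇒ z = ln(2) / c
z = 0.6931 / 0.43 = 1.612 km

1.61 km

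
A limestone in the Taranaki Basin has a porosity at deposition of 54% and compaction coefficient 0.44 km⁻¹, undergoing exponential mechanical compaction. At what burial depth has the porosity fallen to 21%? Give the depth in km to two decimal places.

Invert Athy's law: Z = ln(phi₀/phi) / k
Z = ln(0.54/0.21) / 0.44 = ln(2.571) / 0.44 = 0.9445 / 0.44 = 2.147 km

2.15 km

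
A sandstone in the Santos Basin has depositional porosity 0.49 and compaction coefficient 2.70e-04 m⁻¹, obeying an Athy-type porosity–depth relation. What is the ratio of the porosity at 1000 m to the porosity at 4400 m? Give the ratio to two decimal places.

2.50

Working in km (1 km = 1000 m; β in km⁻¹ = β in m⁻¹ × 1000):
φ(z₁)/φ(z₂) = e^(−β·z₁)/e^(−β·z₂) = e^{β(z₂−z₁)}
= exp(0.27 × 3.4) = exp(0.918) = 2.5043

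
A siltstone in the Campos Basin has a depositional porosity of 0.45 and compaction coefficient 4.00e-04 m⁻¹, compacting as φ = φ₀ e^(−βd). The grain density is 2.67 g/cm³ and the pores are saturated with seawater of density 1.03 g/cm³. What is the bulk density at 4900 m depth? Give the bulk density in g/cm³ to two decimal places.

2.57 g/cm³

Working in km (1 km = 1000 m; β in km⁻¹ = β in m⁻¹ × 1000):
Porosity at depth: φ = 0.45·exp(−0.4×4.9) = 0.45×0.1409 = 0.0634
Bulk density: ρ_b = (1−φ)ρ_g + φ·ρ_f = 0.9366×2.67 + 0.0634×1.03
       = 2.501 + 0.065 = 2.566 g/cm³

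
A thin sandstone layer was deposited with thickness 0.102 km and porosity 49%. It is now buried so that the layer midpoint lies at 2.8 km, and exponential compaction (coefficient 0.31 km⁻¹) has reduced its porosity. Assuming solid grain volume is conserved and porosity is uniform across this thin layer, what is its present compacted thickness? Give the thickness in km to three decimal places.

Porosity at 2.8 km: n = 0.49·exp(−0.31×2.8) = 0.2057
Solid-volume conservation: h(1−n) = h₀(1−n₀) ⇒ h = h₀·(1−n₀)/(1−n)
h = 0.102 × (1 − 0.49)/(1 − 0.2057) = 0.102 × 0.6421 = 0.0655 km

0.065 km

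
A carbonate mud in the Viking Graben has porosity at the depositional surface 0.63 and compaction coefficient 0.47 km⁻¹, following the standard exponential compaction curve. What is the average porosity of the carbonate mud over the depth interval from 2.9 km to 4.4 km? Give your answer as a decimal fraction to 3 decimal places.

⟨phi⟩ = (1/(z₂−z₁)) ∫ phi₀ e^(−βz) dz = phi₀·(e^(−β·z₁) − e^(−β·z₂)) / (β·(z₂−z₁))
e^(−0.47×2.9) = 0.2559; e^(−0.47×4.4) = 0.1264
⟨phi⟩ = 0.63 × (0.2559 − 0.1264) / (0.47 × 1.5) = 0.63 × 0.1836 = 0.1157

0.116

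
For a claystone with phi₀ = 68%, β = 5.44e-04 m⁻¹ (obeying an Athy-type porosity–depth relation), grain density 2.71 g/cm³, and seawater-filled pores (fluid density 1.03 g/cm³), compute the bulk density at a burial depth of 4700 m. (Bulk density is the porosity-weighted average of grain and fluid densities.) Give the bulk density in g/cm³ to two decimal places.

2.62 g/cm³

Working in km (1 km = 1000 m; β in km⁻¹ = β in m⁻¹ × 1000):
Porosity at depth: phi = 0.68·exp(−0.544×4.7) = 0.68×0.0776 = 0.0527
Bulk density: ρ_b = (1−phi)ρ_g + phi·ρ_f = 0.9473×2.71 + 0.0527×1.03
       = 2.567 + 0.054 = 2.621 g/cm³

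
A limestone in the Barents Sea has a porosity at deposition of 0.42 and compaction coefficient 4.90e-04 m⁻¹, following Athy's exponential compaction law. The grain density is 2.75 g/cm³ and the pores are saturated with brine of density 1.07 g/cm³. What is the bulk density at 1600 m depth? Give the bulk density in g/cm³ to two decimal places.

Working in km (1 km = 1000 m; c in km⁻¹ = c in m⁻¹ × 1000):
Porosity at depth: φ = 0.42·exp(−0.49×1.6) = 0.42×0.4566 = 0.1918
Bulk density: ρ_b = (1−φ)ρ_g + φ·ρ_f = 0.8082×2.75 + 0.1918×1.07
       = 2.223 + 0.205 = 2.428 g/cm³

2.43 g/cm³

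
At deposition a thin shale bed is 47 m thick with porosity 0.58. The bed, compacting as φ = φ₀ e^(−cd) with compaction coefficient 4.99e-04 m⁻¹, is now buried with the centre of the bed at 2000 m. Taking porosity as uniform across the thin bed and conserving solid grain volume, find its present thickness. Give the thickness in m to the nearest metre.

Working in km (1 km = 1000 m; c in km⁻¹ = c in m⁻¹ × 1000):
Porosity at 2 km: φ = 0.58·exp(−0.499×2) = 0.2138
Solid-volume conservation: h(1−φ) = h₀(1−φ₀) ⇒ h = h₀·(1−φ₀)/(1−φ)
h = 0.047 × (1 − 0.58)/(1 − 0.2138) = 0.047 × 0.5342 = 0.0251 km

25 m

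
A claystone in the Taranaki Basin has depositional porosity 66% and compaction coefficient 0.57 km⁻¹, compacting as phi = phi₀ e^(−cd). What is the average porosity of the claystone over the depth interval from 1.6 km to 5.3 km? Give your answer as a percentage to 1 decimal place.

11.0%

⟨phi⟩ = (1/(d₂−d₁)) ∫ phi₀ e^(−cd) dd = phi₀·(e^(−c·d₁) − e^(−c·d₂)) / (c·(d₂−d₁))
e^(−0.57×1.6) = 0.4017; e^(−0.57×5.3) = 0.0488
⟨phi⟩ = 0.66 × (0.4017 − 0.0488) / (0.57 × 3.7) = 0.66 × 0.1674 = 0.1105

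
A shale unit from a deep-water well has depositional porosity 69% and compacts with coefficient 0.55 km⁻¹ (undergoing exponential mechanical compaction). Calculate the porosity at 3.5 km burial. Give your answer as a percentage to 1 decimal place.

φ = φ₀·exp(−k·d) = 0.69 × exp(−0.55 × 3.5) = 0.69 × exp(−1.925)
  = 0.69 × 0.1459 = 0.1007

10.1%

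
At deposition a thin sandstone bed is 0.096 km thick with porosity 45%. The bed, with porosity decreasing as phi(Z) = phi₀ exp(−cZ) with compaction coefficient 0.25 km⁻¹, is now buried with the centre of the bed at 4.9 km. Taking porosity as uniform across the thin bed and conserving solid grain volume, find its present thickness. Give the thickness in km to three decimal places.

0.061 km

Porosity at 4.9 km: phi = 0.45·exp(−0.25×4.9) = 0.1322
Solid-volume conservation: h(1−phi) = h₀(1−phi₀) ⇒ h = h₀·(1−phi₀)/(1−phi)
h = 0.096 × (1 − 0.45)/(1 − 0.1322) = 0.096 × 0.6338 = 0.0608 km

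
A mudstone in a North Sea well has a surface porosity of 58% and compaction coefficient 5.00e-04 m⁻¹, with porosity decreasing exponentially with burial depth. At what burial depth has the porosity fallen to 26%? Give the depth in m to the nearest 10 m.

1600 m

Working in km (1 km = 1000 m; β in km⁻¹ = β in m⁻¹ × 1000):
Invert Athy's law: d = ln(phi₀/phi) / β
d = ln(0.58/0.26) / 0.5 = ln(2.231) / 0.5 = 0.8023 / 0.5 = 1.605 km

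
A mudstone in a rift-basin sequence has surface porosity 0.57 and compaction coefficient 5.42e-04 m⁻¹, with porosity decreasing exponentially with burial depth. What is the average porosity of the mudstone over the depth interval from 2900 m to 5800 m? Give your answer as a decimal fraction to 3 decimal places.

0.060

Working in km (1 km = 1000 m; k in km⁻¹ = k in m⁻¹ × 1000):
⟨phi⟩ = (1/(Z₂−Z₁)) ∫ phi₀ e^(−kZ) dZ = phi₀·(e^(−k·Z₁) − e^(−k·Z₂)) / (k·(Z₂−Z₁))
e^(−0.542×2.9) = 0.2077; e^(−0.542×5.8) = 0.0431
⟨phi⟩ = 0.57 × (0.2077 − 0.0431) / (0.542 × 2.9) = 0.57 × 0.1047 = 0.0597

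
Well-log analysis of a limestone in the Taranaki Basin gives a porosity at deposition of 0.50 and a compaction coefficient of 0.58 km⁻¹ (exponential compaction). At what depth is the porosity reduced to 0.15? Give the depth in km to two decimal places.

Invert Athy's law: z = ln(φ₀/φ) / β
z = ln(0.5/0.15) / 0.58 = ln(3.333) / 0.58 = 1.2040 / 0.58 = 2.076 km

2.08 km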